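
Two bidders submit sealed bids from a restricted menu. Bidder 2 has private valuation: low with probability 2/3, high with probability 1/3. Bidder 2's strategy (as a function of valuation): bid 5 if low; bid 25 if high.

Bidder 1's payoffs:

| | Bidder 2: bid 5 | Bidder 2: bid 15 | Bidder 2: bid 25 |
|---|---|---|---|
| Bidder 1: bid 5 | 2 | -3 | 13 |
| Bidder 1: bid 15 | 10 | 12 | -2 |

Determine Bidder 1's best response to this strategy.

Compute Bidder 1's expected payoff for each action, taking the expectation over Bidder 2's type.
E[bid 5] = 2/3·(2) + 1/3·(13) = 17/3
E[bid 15] = 2/3·(10) + 1/3·(-2) = 6
Best response: bid 15 (6 is the largest).

bid 15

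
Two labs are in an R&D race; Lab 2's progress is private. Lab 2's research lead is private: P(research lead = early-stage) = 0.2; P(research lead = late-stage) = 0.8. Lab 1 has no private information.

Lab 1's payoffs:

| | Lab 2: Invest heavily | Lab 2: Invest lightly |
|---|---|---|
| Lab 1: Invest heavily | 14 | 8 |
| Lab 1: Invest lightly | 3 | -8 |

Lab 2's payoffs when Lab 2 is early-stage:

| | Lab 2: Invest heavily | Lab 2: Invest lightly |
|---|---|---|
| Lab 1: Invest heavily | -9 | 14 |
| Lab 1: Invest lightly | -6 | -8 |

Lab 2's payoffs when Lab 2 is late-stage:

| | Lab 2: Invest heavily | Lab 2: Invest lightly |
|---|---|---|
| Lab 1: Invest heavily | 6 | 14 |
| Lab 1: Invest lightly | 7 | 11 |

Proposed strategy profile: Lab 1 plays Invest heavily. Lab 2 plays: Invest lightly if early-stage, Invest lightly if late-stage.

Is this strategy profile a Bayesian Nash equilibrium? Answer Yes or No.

Yes

A profile is a BNE iff every type of every player is best-responding given beliefs about the other side.
Lab 1 plays Invest heavily: E[Invest heavily] = 0.2·(8) + 0.8·(8) = 8; E[Invest lightly] = -8. Best-responding. ✓
Lab 2 (research lead early-stage), facing Invest heavily: Invest heavily gives -9, Invest lightly gives 14. Proposed Invest lightly is best. ✓
Lab 2 (research lead late-stage), facing Invest heavily: Invest heavily gives 6, Invest lightly gives 14. Proposed Invest lightly is best. ✓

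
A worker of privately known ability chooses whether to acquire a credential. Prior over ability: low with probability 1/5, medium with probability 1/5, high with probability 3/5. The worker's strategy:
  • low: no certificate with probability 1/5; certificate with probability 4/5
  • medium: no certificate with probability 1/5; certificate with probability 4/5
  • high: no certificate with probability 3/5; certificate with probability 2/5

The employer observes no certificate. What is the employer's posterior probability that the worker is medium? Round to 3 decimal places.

0.091

P(no certificate) = (1/5)·(1/5) + (1/5)·(1/5) + (3/5)·(3/5) = 11/25
P(medium | no certificate) = ((1/5)·(1/5)) / (11/25) = (1/25) / (11/25) = 1/11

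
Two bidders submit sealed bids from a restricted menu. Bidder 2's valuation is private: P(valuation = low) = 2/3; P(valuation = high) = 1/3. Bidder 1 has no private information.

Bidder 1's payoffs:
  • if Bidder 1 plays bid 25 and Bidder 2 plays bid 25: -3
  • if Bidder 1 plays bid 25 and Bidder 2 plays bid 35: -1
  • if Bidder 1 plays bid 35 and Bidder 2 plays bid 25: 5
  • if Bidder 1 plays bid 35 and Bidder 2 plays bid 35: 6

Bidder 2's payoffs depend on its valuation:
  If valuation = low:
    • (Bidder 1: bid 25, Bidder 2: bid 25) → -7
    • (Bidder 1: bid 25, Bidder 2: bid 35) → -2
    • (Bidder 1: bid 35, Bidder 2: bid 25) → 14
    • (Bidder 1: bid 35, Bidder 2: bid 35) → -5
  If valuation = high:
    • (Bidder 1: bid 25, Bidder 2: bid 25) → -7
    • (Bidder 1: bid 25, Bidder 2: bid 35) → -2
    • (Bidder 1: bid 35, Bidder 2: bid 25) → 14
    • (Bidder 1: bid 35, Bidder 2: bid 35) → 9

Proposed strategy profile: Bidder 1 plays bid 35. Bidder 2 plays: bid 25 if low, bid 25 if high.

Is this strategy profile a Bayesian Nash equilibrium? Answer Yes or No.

Bidder 1 plays bid 35: E[bid 35] = 2/3·(5) + 1/3·(5) = 5; E[bid 25] = -3. Best-responding. ✓
Bidder 2 (valuation low), facing bid 35: bid 25 gives 14, bid 35 gives -5. Proposed bid 25 is best. ✓
Bidder 2 (valuation high), facing bid 35: bid 25 gives 14, bid 35 gives 9. Proposed bid 25 is best. ✓

Yes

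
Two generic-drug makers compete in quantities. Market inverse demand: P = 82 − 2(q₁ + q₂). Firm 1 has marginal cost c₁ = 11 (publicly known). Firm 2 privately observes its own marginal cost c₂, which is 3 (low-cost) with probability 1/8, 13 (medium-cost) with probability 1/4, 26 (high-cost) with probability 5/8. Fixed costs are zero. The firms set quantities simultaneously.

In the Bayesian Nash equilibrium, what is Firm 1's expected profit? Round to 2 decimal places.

354.45

Type-c best response for Firm 2: q₂(c) = (82 − c)/4 − q₁/2.
Firm 1 maximizes expected profit; its first-order condition is 82 − 4q₁ − 2E[q₂] − 11 = 0.
Substituting E[q₂] and solving: E[c₂] = 19.875, so q₁ = (82 − 2·11 + 19.875)/6 = 13.3125.
E[P] = 82 − 2·(q₁ + E[q₂]) = 37.625; Firm 1's expected profit = (E[P] − 11)·q₁ = (37.625 − 11)·13.3125 = 354.445.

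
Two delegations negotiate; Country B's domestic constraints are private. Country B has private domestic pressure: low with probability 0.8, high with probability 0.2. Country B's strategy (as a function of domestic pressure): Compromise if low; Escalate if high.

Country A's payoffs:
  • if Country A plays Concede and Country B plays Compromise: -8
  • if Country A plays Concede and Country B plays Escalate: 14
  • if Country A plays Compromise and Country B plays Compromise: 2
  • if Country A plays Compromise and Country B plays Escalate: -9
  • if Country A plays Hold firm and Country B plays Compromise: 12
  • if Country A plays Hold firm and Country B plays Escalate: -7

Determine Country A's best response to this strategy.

Compute Country A's expected payoff for each action, taking the expectation over Country B's type.
E[Concede] = 0.8·(-8) + 0.2·(14) = -3.6
E[Compromise] = 0.8·(2) + 0.2·(-9) = -0.2
E[Hold firm] = 0.8·(12) + 0.2·(-7) = 8.2
Best response: Hold firm (8.2 is the largest).

Hold firm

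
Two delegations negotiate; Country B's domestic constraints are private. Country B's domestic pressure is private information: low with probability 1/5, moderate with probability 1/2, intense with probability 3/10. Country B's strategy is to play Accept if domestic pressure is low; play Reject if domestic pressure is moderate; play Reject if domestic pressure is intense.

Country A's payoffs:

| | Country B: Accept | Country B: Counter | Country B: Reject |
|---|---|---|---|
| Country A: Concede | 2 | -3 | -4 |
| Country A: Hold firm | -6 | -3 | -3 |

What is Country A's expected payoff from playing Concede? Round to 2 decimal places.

E[Concede] = 1/5·2 + 1/2·(-4) + 3/10·(-4) = 2/5 + (-2) + (-6/5) = -14/5

-2.80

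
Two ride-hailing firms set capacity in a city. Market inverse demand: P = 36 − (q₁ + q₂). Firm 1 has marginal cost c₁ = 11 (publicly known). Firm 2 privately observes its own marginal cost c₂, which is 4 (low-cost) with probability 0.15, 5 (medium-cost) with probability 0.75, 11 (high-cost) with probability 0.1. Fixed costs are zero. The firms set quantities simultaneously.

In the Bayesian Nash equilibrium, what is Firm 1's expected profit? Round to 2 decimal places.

Each type of Firm 2 best-responds to q₁; Firm 1 best-responds to the expected q₂ over Firm 2's types.
Firm 2 with cost c maximizes (36 − (q₁+q₂) − c)·q₂, giving q₂(c) = (36 − c − q₁)/2.
E[c₂] = 0.15·4 + 0.75·5 + 0.1·11 = 5.45
Firm 1's FOC against E[q₂] yields q₁ = (36 − 2·11 + E[c₂])/3 = (36 − 22 + 5.45)/3 = 6.48333.
E[P] = 36 − (q₁ + E[q₂]) = 17.4833; Firm 1's expected profit = (E[P] − 11)·q₁ = (17.4833 − 11)·6.48333 = 42.0336.

42.03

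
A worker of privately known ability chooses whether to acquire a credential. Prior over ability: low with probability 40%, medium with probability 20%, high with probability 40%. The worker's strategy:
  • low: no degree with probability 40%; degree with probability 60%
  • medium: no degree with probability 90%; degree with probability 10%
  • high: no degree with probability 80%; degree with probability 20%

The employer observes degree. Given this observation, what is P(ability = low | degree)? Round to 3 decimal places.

0.706

P(degree) = 0.4·0.6 + 0.2·0.1 + 0.4·0.2 = 0.34
P(low | degree) = (0.4·0.6) / 0.34 = 0.24 / 0.34 = 0.705882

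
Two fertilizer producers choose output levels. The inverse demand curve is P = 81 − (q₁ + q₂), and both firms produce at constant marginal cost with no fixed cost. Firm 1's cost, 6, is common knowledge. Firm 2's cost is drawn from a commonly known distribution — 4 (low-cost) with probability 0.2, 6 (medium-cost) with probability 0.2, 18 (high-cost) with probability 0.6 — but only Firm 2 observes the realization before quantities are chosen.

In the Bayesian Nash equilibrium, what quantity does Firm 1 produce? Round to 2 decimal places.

Firm 2 with cost c maximizes (81 − (q₁+q₂) − c)·q₂, giving q₂(c) = (81 − c − q₁)/2.
E[c₂] = 0.2·4 + 0.2·6 + 0.6·18 = 12.8
Firm 1's FOC against E[q₂] yields q₁ = (81 − 2·6 + E[c₂])/3 = (81 − 12 + 12.8)/3 = 27.2667.

27.27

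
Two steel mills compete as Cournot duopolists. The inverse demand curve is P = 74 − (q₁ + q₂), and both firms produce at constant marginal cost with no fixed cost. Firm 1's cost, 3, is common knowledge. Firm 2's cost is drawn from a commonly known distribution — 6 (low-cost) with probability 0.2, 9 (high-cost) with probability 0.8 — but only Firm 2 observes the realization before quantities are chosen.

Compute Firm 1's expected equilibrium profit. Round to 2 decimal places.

Type-c best response for Firm 2: q₂(c) = (74 − c)/2 − q₁/2.
Firm 1 maximizes expected profit; its first-order condition is 74 − 2q₁ − E[q₂] − 3 = 0.
Substituting E[q₂] and solving: E[c₂] = 8.4, so q₁ = (74 − 2·3 + 8.4)/3 = 25.4667.
E[P] = 74 − (q₁ + E[q₂]) = 28.4667; Firm 1's expected profit = (E[P] − 3)·q₁ = (28.4667 − 3)·25.4667 = 648.551.

648.55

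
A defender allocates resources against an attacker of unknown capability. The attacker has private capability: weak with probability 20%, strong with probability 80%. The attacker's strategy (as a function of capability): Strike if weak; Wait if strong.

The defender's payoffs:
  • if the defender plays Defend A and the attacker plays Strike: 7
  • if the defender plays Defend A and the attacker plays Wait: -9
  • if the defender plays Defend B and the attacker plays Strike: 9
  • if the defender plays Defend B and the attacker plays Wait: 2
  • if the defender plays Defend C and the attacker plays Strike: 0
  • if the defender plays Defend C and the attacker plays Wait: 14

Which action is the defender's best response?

E[Defend A] = 0.2·(7) + 0.8·(-9) = -5.8
E[Defend B] = 0.2·(9) + 0.8·(2) = 3.4
E[Defend C] = 0.2·(0) + 0.8·(14) = 11.2
Best response: Defend C (11.2 is the largest).

Defend C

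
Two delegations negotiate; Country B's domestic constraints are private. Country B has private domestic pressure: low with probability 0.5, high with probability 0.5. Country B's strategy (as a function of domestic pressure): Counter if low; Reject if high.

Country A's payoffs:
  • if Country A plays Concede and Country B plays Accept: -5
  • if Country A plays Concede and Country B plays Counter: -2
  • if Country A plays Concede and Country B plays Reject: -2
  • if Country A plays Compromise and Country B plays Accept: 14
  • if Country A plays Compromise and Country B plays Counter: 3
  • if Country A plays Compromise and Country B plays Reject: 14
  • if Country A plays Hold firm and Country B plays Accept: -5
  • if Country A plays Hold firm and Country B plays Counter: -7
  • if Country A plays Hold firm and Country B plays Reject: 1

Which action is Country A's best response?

Compromise

E[Concede] = 0.5·(-2) + 0.5·(-2) = -2
E[Compromise] = 0.5·(3) + 0.5·(14) = 8.5
E[Hold firm] = 0.5·(-7) + 0.5·(1) = -3
Best response: Compromise (8.5 is the largest).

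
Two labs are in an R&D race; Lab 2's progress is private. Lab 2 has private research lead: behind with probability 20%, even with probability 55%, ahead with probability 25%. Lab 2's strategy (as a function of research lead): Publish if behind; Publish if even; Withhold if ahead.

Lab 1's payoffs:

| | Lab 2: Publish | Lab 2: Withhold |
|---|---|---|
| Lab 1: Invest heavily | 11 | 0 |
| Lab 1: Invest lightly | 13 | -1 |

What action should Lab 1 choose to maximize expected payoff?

Compute Lab 1's expected payoff for each action, taking the expectation over Lab 2's type.
E[Invest heavily] = 0.2·(11) + 0.55·(11) + 0.25·(0) = 8.25
E[Invest lightly] = 0.2·(13) + 0.55·(13) + 0.25·(-1) = 9.5
Best response: Invest lightly (9.5 is the largest).

Invest lightly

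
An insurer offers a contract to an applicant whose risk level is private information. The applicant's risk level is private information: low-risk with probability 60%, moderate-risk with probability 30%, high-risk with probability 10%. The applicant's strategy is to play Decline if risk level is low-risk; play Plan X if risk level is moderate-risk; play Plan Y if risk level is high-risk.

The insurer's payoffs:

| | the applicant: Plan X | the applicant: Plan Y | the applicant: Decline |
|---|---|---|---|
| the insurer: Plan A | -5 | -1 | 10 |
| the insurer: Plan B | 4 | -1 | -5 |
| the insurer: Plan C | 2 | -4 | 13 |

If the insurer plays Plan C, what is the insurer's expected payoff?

E[Plan C] = 0.6·13 + 0.3·2 + 0.1·(-4) = 7.8 + 0.6 + (-0.4) = 8

8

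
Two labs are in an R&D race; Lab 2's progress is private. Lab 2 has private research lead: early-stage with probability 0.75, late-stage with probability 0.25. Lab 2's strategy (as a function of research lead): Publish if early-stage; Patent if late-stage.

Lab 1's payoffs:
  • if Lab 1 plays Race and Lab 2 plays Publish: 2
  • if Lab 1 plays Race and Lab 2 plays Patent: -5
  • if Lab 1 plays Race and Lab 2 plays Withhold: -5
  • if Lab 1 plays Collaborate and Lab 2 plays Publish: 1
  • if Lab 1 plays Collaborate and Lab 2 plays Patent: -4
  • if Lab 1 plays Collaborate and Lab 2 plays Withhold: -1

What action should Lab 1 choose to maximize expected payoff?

Compute Lab 1's expected payoff for each action, taking the expectation over Lab 2's type.
E[Race] = 0.75·(2) + 0.25·(-5) = 0.25
E[Collaborate] = 0.75·(1) + 0.25·(-4) = -0.25
Best response: Race (0.25 is the largest).

Race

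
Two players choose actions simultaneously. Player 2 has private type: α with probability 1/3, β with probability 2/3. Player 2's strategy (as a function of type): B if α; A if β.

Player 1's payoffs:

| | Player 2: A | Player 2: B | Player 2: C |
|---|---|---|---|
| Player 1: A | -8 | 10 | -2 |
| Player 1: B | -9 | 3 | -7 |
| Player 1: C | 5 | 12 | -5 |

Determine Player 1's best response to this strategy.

C

E[A] = 1/3·(10) + 2/3·(-8) = -2
E[B] = 1/3·(3) + 2/3·(-9) = -5
E[C] = 1/3·(12) + 2/3·(5) = 22/3
Best response: C (22/3 is the largest).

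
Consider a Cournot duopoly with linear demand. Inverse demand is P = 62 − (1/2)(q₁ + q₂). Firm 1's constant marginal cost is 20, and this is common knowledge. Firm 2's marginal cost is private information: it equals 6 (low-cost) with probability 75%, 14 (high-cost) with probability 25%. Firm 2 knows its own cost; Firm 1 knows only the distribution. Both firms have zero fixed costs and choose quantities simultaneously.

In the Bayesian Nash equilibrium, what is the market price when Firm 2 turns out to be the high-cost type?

33

Type-c best response for Firm 2: q₂(c) = (62 − c) − q₁/2.
Firm 1 maximizes expected profit; its first-order condition is 62 − q₁ − (1/2)E[q₂] − 20 = 0.
Substituting E[q₂] and solving: E[c₂] = 8, so q₁ = (62 − 2·20 + 8)/(3/2) = 20.
q₂(high-cost) = 38, so P = 62 − (1/2)·(20 + 38) = 33.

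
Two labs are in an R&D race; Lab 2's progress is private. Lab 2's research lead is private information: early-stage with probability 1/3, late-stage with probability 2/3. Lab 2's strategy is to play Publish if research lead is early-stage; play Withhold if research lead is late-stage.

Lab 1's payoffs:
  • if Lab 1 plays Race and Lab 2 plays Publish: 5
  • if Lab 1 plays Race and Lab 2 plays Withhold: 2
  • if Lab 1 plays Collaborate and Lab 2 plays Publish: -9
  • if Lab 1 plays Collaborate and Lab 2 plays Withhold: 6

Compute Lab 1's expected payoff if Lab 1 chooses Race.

Take the expectation over Lab 2's research lead, weighting each type's action by its prior probability.
E[Race] = 1/3·5 + 2/3·2 = 5/3 + 4/3 = 3

3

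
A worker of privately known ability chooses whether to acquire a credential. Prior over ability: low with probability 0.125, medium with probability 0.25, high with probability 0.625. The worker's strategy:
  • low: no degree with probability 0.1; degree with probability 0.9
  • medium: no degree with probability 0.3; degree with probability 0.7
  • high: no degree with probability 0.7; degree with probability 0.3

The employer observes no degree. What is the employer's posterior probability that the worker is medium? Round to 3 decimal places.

Apply Bayes' rule using the sender's strategy as the likelihood.
P(no degree) = 0.125·0.1 + 0.25·0.3 + 0.625·0.7 = 0.525
P(medium | no degree) = (0.25·0.3) / 0.525 = 0.075 / 0.525 = 0.142857

0.143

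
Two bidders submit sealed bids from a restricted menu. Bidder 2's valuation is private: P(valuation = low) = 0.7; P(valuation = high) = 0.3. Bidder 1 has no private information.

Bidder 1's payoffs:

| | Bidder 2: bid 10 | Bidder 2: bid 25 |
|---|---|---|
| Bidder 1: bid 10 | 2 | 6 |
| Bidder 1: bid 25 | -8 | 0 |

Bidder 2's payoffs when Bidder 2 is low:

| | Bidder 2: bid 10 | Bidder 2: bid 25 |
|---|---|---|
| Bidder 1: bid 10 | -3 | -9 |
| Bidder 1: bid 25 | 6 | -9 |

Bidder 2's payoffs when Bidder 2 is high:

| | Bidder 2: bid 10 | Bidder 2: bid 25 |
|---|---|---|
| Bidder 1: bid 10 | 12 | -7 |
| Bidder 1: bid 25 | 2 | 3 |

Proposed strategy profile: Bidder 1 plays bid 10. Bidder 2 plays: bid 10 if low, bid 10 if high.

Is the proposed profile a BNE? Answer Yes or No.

A profile is a BNE iff every type of every player is best-responding given beliefs about the other side.
Bidder 1 plays bid 10: E[bid 10] = 0.7·(2) + 0.3·(2) = 2; E[bid 25] = -8. Best-responding. ✓
Bidder 2 (valuation low), facing bid 10: bid 10 gives -3, bid 25 gives -9. Proposed bid 10 is best. ✓
Bidder 2 (valuation high), facing bid 10: bid 10 gives 12, bid 25 gives -7. Proposed bid 10 is best. ✓

Yes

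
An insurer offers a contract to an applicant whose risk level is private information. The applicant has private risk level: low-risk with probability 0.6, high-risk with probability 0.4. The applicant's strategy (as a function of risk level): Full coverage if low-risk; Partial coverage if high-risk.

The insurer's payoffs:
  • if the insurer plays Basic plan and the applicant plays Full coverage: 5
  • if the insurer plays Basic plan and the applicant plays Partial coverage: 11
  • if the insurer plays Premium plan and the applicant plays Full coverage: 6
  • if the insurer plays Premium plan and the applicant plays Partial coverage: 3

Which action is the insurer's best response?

Basic plan

E[Basic plan] = 0.6·(5) + 0.4·(11) = 7.4
E[Premium plan] = 0.6·(6) + 0.4·(3) = 4.8
Best response: Basic plan (7.4 is the largest).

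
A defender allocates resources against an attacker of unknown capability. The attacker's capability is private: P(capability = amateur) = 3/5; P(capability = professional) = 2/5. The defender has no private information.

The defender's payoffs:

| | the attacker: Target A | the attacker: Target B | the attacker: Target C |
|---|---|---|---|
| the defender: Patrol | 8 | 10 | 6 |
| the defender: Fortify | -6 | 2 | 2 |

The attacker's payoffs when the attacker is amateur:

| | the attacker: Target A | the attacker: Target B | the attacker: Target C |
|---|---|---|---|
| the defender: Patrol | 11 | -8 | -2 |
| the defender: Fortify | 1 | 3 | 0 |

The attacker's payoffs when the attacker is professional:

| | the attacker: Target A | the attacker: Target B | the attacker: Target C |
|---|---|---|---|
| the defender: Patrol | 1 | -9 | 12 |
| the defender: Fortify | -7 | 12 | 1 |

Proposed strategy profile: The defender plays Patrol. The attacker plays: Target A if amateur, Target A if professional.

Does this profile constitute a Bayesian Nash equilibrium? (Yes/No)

A profile is a BNE iff every type of every player is best-responding given beliefs about the other side.
The defender plays Patrol: E[Patrol] = 3/5·(8) + 2/5·(8) = 8; E[Fortify] = -6. Best-responding. ✓
The attacker (capability amateur), facing Patrol: Target A gives 11, Target B gives -8, Target C gives -2. Proposed Target A is best. ✓
The attacker (capability professional), facing Patrol: Target A gives 1, Target B gives -9, Target C gives 12. Proposed Target A is not best — profitable deviation exists. ✗

No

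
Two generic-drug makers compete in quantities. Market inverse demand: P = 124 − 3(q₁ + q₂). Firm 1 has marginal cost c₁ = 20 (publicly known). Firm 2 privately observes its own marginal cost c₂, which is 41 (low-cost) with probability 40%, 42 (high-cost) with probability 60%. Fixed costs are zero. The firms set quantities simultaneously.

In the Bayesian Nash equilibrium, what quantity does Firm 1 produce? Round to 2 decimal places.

13.96

Each type of Firm 2 best-responds to q₁; Firm 1 best-responds to the expected q₂ over Firm 2's types.
Firm 2 with cost c maximizes (124 − 3(q₁+q₂) − c)·q₂, giving q₂(c) = (124 − c − 3q₁)/6.
E[c₂] = 0.4·41 + 0.6·42 = 41.6
Firm 1's FOC against E[q₂] yields q₁ = (124 − 2·20 + E[c₂])/9 = (124 − 40 + 41.6)/9 = 13.9556.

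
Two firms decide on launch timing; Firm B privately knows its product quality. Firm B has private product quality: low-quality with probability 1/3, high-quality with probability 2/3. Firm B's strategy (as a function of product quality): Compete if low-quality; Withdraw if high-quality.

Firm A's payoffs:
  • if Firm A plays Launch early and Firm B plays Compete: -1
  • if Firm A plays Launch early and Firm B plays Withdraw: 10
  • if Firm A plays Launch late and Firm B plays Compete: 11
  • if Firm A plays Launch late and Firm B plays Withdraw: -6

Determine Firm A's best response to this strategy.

E[Launch early] = 1/3·(-1) + 2/3·(10) = 19/3
E[Launch late] = 1/3·(11) + 2/3·(-6) = -1/3
Best response: Launch early (19/3 is the largest).

Launch early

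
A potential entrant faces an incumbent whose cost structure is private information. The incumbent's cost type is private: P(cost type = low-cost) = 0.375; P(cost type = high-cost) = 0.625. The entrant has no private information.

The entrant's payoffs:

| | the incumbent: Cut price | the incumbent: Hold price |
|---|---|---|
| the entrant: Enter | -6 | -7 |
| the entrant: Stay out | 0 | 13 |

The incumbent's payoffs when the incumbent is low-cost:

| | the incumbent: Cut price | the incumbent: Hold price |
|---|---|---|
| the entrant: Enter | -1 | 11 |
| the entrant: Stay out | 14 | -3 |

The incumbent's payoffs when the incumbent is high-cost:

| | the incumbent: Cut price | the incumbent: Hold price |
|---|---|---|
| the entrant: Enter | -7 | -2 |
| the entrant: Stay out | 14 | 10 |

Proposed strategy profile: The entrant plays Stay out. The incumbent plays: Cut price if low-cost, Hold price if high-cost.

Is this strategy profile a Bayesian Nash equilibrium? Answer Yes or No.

No

The entrant plays Stay out: E[Stay out] = 0.375·(0) + 0.625·(13) = 8.125; E[Enter] = -6.625. Best-responding. ✓
The incumbent (cost type low-cost), facing Stay out: Cut price gives 14, Hold price gives -3. Proposed Cut price is best. ✓
The incumbent (cost type high-cost), facing Stay out: Cut price gives 14, Hold price gives 10. Proposed Hold price is not best — profitable deviation exists. ✗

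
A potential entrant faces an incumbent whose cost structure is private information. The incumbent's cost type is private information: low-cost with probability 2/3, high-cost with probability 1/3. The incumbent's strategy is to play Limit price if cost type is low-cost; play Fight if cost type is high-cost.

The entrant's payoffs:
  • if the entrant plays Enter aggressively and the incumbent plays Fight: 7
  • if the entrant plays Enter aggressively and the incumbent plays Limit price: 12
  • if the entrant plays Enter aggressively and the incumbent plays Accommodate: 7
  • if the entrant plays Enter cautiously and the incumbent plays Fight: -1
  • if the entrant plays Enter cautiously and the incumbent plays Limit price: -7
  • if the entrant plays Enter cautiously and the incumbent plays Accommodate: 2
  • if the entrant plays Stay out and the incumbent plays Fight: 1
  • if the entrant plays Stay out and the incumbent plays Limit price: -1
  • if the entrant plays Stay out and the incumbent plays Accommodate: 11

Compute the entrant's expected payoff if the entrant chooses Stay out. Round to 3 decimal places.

E[Stay out] = 2/3·(-1) + 1/3·1 = (-2/3) + 1/3 = -1/3

-0.333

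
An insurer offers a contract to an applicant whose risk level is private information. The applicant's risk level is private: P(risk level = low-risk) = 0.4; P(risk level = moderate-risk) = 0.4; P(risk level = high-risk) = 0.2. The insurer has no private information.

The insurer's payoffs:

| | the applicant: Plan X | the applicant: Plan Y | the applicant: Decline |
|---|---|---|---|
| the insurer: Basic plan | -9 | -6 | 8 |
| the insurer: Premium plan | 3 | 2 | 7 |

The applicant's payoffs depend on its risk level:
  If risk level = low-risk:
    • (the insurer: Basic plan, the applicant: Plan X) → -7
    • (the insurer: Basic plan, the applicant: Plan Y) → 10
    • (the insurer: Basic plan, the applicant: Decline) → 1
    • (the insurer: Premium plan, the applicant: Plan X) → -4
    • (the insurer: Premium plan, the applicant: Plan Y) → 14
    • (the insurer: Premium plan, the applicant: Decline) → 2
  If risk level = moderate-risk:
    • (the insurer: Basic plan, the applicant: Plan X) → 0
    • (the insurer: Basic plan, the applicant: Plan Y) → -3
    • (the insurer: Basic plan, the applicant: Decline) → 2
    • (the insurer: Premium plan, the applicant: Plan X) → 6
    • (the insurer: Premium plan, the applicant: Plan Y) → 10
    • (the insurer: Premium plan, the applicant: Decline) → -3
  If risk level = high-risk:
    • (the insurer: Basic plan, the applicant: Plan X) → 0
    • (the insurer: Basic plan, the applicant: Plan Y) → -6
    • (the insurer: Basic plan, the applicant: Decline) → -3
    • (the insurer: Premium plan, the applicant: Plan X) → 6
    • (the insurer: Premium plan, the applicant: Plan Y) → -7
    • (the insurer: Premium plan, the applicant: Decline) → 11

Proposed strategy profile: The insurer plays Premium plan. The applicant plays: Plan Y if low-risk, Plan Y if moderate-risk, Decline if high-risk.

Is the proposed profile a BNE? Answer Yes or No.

Yes

The insurer plays Premium plan: E[Premium plan] = 0.4·(2) + 0.4·(2) + 0.2·(7) = 3; E[Basic plan] = -3.2. Best-responding. ✓
The applicant (risk level low-risk), facing Premium plan: Plan X gives -4, Plan Y gives 14, Decline gives 2. Proposed Plan Y is best. ✓
The applicant (risk level moderate-risk), facing Premium plan: Plan X gives 6, Plan Y gives 10, Decline gives -3. Proposed Plan Y is best. ✓
The applicant (risk level high-risk), facing Premium plan: Plan X gives 6, Plan Y gives -7, Decline gives 11. Proposed Decline is best. ✓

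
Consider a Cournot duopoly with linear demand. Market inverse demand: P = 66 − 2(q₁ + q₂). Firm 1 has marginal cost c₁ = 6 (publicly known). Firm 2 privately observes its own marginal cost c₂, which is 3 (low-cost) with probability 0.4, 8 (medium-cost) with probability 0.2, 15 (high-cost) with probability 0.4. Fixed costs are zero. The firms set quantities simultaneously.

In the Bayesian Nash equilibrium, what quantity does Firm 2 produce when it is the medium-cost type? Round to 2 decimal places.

Type-c best response for Firm 2: q₂(c) = (66 − c)/4 − q₁/2.
Firm 1 maximizes expected profit; its first-order condition is 66 − 4q₁ − 2E[q₂] − 6 = 0.
Substituting E[q₂] and solving: E[c₂] = 8.8, so q₁ = (66 − 2·6 + 8.8)/6 = 10.4667.
q₂(medium-cost) = (66 − 8 − 2·10.4667)/4 = 9.26667.

9.27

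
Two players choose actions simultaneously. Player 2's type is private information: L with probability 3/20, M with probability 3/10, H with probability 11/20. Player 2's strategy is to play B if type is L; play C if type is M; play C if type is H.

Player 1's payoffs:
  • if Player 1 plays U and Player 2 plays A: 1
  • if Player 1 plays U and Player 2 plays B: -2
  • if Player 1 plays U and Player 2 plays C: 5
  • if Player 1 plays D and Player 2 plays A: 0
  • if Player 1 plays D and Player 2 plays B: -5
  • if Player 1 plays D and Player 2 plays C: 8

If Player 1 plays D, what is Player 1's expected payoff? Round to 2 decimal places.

E[D] = 3/20·(-5) + 3/10·8 + 11/20·8 = (-3/4) + 12/5 + 22/5 = 121/20

6.05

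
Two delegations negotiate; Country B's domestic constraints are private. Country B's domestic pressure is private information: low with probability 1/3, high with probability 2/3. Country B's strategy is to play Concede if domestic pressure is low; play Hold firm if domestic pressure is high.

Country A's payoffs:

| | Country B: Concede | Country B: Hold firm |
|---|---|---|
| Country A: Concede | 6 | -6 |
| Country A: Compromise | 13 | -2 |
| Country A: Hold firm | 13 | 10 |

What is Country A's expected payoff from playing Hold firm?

E[Hold firm] = 1/3·13 + 2/3·10 = 13/3 + 20/3 = 11

11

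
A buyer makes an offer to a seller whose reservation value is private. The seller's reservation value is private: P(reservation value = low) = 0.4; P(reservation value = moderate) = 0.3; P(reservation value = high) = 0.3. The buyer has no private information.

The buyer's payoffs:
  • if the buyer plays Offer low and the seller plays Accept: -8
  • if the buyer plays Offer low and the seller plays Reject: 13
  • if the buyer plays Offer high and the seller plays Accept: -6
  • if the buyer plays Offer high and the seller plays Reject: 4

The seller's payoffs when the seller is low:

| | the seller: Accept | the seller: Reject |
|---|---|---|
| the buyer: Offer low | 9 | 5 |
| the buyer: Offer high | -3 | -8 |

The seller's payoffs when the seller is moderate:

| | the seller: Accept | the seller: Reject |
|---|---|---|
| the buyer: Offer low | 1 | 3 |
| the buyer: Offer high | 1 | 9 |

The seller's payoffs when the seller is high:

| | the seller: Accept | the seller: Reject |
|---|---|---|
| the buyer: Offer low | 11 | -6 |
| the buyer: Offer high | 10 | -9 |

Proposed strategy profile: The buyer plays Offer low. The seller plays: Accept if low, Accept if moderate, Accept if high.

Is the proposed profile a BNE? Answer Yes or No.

The buyer plays Offer low: E[Offer low] = 0.4·(-8) + 0.3·(-8) + 0.3·(-8) = -8; E[Offer high] = -6. Not best-responding. ✗
The seller (reservation value low), facing Offer low: Accept gives 9, Reject gives 5. Proposed Accept is best. ✓
The seller (reservation value moderate), facing Offer low: Accept gives 1, Reject gives 3. Proposed Accept is not best — profitable deviation exists. ✗
The seller (reservation value high), facing Offer low: Accept gives 11, Reject gives -6. Proposed Accept is best. ✓

No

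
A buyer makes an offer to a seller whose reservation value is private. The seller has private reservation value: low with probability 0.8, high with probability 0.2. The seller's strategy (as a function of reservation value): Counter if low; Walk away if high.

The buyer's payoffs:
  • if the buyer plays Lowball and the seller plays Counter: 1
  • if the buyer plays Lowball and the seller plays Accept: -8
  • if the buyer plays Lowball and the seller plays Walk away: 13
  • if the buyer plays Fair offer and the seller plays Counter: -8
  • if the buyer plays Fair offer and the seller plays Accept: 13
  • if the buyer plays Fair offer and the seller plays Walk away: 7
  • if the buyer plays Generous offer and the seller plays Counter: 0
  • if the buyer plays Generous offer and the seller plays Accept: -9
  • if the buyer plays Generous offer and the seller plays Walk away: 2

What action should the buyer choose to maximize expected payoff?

E[Lowball] = 0.8·(1) + 0.2·(13) = 3.4
E[Fair offer] = 0.8·(-8) + 0.2·(7) = -5
E[Generous offer] = 0.8·(0) + 0.2·(2) = 0.4
Best response: Lowball (3.4 is the largest).

Lowball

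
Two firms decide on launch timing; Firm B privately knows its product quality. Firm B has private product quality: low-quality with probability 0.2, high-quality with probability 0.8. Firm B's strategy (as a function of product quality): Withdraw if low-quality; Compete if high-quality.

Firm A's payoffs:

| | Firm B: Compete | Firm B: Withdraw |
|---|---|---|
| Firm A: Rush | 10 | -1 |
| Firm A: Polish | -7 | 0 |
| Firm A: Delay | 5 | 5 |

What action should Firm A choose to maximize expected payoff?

Rush

E[Rush] = 0.2·(-1) + 0.8·(10) = 7.8
E[Polish] = 0.2·(0) + 0.8·(-7) = -5.6
E[Delay] = 0.2·(5) + 0.8·(5) = 5
Best response: Rush (7.8 is the largest).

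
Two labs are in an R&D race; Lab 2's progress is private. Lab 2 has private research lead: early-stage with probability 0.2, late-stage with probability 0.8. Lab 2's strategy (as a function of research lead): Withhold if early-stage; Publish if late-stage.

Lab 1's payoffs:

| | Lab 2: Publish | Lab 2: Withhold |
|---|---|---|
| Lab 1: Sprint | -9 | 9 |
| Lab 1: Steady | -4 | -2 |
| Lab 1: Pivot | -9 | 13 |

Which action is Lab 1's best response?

E[Sprint] = 0.2·(9) + 0.8·(-9) = -5.4
E[Steady] = 0.2·(-2) + 0.8·(-4) = -3.6
E[Pivot] = 0.2·(13) + 0.8·(-9) = -4.6
Best response: Steady (-3.6 is the largest).

Steady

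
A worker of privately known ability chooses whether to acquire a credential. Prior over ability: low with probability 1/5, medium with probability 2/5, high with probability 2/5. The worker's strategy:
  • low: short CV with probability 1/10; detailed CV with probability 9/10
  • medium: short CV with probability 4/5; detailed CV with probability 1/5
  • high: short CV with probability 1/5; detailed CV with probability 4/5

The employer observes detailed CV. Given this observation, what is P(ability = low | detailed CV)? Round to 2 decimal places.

Apply Bayes' rule using the sender's strategy as the likelihood.
P(detailed CV) = (1/5)·(9/10) + (2/5)·(1/5) + (2/5)·(4/5) = 29/50
P(low | detailed CV) = ((1/5)·(9/10)) / (29/50) = (9/50) / (29/50) = 9/29

0.31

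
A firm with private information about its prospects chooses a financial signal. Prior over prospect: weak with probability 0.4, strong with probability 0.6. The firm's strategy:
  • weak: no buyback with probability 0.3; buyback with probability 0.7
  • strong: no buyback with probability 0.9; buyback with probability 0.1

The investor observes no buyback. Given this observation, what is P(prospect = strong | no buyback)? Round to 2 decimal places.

P(no buyback) = 0.4·0.3 + 0.6·0.9 = 0.66
P(strong | no buyback) = (0.6·0.9) / 0.66 = 0.54 / 0.66 = 0.818182

0.82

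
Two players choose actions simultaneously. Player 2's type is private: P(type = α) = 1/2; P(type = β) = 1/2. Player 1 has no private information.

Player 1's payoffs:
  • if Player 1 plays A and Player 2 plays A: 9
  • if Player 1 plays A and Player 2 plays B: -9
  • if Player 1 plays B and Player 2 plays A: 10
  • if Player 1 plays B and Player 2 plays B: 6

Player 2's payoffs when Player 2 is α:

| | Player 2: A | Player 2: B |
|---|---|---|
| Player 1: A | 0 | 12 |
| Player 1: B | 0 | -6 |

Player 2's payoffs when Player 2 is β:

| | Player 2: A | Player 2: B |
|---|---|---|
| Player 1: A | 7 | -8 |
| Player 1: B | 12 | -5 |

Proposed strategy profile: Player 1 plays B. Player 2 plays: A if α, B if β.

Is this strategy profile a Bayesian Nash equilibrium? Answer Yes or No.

Player 1 plays B: E[B] = 1/2·(10) + 1/2·(6) = 8; E[A] = 0. Best-responding. ✓
Player 2 (type α), facing B: A gives 0, B gives -6. Proposed A is best. ✓
Player 2 (type β), facing B: A gives 12, B gives -5. Proposed B is not best — profitable deviation exists. ✗

No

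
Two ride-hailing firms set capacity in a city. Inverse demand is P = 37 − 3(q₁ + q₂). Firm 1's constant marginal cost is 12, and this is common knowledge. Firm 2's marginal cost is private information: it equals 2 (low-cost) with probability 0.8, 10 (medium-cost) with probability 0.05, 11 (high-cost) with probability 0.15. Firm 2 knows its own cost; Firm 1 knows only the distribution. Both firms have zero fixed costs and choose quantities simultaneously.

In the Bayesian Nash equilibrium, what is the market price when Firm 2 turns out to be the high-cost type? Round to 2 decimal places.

21.21

Each type of Firm 2 best-responds to q₁; Firm 1 best-responds to the expected q₂ over Firm 2's types.
Firm 2 with cost c maximizes (37 − 3(q₁+q₂) − c)·q₂, giving q₂(c) = (37 − c − 3q₁)/6.
E[c₂] = 0.8·2 + 0.05·10 + 0.15·11 = 3.75
Firm 1's FOC against E[q₂] yields q₁ = (37 − 2·12 + E[c₂])/9 = (37 − 24 + 3.75)/9 = 1.86111.
q₂(high-cost) = 3.40278, so P = 37 − 3·(1.86111 + 3.40278) = 21.2083.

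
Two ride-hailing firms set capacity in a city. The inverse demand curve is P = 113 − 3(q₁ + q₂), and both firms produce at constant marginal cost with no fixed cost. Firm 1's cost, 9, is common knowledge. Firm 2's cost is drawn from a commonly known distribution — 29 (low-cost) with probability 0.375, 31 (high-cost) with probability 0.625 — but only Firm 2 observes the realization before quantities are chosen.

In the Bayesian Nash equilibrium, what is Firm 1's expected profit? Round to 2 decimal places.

Type-c best response for Firm 2: q₂(c) = (113 − c)/6 − q₁/2.
Firm 1 maximizes expected profit; its first-order condition is 113 − 6q₁ − 3E[q₂] − 9 = 0.
Substituting E[q₂] and solving: E[c₂] = 30.25, so q₁ = (113 − 2·9 + 30.25)/9 = 13.9167.
E[P] = 113 − 3·(q₁ + E[q₂]) = 50.75; Firm 1's expected profit = (E[P] − 9)·q₁ = (50.75 − 9)·13.9167 = 581.021.

581.02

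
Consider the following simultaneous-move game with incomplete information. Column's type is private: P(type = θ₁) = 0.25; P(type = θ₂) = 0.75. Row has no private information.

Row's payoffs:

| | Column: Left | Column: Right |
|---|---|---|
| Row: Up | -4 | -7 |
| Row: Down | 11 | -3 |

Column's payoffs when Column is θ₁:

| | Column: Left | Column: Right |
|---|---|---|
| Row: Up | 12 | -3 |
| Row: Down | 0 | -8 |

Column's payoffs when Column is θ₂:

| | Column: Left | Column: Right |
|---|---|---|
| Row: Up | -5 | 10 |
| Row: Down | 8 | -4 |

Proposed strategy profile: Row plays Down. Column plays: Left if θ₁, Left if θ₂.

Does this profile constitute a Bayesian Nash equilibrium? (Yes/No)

A profile is a BNE iff every type of every player is best-responding given beliefs about the other side.
Row plays Down: E[Down] = 0.25·(11) + 0.75·(11) = 11; E[Up] = -4. Best-responding. ✓
Column (type θ₁), facing Down: Left gives 0, Right gives -8. Proposed Left is best. ✓
Column (type θ₂), facing Down: Left gives 8, Right gives -4. Proposed Left is best. ✓

Yes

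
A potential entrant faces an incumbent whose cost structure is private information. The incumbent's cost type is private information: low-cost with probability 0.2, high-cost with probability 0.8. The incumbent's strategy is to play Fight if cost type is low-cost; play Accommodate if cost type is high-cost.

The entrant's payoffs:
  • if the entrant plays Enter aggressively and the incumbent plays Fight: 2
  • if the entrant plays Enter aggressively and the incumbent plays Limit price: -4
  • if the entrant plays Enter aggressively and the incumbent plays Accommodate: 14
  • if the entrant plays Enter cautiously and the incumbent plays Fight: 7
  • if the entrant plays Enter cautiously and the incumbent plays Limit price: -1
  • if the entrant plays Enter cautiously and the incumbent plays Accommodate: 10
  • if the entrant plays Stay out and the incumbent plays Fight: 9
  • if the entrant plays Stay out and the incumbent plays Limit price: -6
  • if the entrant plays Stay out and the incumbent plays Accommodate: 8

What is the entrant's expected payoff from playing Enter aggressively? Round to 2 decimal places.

11.60

Take the expectation over the incumbent's cost type, weighting each type's action by its prior probability.
E[Enter aggressively] = 0.2·2 + 0.8·14 = 0.4 + 11.2 = 11.6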